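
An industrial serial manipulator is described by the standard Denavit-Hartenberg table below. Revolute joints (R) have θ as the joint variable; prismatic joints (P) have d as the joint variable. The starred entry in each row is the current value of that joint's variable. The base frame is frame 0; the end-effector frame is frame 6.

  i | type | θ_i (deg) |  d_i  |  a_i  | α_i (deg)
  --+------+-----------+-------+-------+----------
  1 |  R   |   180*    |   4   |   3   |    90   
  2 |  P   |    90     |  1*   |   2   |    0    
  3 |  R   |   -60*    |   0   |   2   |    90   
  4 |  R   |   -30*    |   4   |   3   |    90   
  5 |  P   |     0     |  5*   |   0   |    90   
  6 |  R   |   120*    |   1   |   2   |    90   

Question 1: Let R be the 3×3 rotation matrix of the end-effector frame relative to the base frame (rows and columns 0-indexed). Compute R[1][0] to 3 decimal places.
-0.500

End-effector x-axis (col 0 of R) = (0.7500,-0.5000,-0.4330)
R[1][0] = -0.5000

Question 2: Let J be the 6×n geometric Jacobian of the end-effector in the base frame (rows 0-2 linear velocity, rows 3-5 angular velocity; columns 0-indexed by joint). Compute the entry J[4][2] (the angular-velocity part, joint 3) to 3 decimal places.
axis z_2 = (0.0000,1.0000,0.0000); lever o_n−o_2 = (-1.8170,-6.8301,-2.4151)
cross product → J_v[:, 2] = (-2.4151,0.0000,1.8170)
J_ω[:, 2] = z_2
entry J[4][2] = 1.0000

1.000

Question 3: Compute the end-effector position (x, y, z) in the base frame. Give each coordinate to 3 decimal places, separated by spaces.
after link 1: o_1 = (-3.0000, 0.0000, 4.0000)
after link 2: o_2 = (-3.0000, 1.0000, 6.0000)
after link 3: o_3 = (-4.7321, 1.0000, 7.0000)
after link 4: o_4 = (-8.9821, -0.5000, 4.8349)
after link 5: o_5 = (-6.8170, -4.8301, 3.5849)
after link 6: o_6 = (-4.8170, -5.8301, 3.5849)

-4.817 -5.830 3.585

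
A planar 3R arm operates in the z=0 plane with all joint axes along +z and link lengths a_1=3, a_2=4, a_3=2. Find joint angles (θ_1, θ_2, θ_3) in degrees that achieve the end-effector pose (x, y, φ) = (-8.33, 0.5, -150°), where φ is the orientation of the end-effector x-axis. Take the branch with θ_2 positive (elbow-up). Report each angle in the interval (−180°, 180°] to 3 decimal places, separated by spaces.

149.995 30.008 29.997

wrist centre = target − a_3·(cos φ, sin φ) = (-6.5979, 1.5000)
cos θ_2 = (45.7829−3²−4²)/(2·3·4) = 0.8660; θ_2 = 30.0080° (elbow-up)
β = atan2(1.5000,-6.5979) = 167.1919°; ψ = atan2(2.0005,6.4638) = 17.1967°
θ_1 = β − ψ = 149.9951°
θ_3 = φ − θ_1 − θ_2 = 29.9968° (wrapped to (-180°,180°])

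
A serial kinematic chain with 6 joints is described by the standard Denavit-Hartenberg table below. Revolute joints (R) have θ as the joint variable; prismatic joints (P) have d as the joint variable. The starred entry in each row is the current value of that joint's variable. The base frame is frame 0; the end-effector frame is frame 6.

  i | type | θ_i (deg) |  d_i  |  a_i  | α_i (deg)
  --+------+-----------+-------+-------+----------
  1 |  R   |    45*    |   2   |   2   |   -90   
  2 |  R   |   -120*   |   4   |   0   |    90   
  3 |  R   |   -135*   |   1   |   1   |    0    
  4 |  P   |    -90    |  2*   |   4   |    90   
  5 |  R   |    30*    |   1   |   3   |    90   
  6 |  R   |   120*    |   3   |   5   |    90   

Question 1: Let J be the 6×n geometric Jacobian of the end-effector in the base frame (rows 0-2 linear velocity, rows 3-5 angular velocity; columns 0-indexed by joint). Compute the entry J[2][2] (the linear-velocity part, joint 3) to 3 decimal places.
-6.285

axis z_2 = (-0.6124,-0.6124,-0.5000); lever o_n−o_2 = (-5.1301,5.1331,-1.3075)
cross product → J_v[:, 2] = (3.3672,1.7643,-6.2849)
J_ω[:, 2] = z_2
entry J[2][2] = -6.2849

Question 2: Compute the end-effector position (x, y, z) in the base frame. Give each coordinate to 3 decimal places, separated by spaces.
-6.544 9.376 0.692

after link 1: o_1 = (1.4142, 1.4142, 2.0000)
after link 2: o_2 = (-1.4142, 4.2426, 2.0000)
after link 3: o_3 = (-1.2766, 3.3803, 0.8876)
after link 4: o_4 = (-3.5013, 5.1555, -2.5619)
after link 5: o_5 = (-5.8194, 6.4355, -4.2905)
after link 6: o_6 = (-6.5443, 9.3757, 0.6925)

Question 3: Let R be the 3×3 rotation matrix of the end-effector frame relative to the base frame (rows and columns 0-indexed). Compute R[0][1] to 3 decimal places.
End-effector y-axis (col 1 of R) = (0.4053,0.9053,0.1268)
R[0][1] = 0.4053

0.405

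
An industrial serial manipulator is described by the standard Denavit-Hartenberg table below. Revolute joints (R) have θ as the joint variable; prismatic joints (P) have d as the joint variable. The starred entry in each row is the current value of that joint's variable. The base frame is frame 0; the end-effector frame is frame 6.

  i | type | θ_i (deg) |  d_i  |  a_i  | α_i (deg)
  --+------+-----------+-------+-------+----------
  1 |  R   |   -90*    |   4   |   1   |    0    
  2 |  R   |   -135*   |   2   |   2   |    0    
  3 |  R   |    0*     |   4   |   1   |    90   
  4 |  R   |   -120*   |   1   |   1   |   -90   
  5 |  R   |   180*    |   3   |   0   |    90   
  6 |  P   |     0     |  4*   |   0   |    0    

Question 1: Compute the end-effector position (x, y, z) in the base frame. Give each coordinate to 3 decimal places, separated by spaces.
-5.726 0.484 7.634

after link 1: o_1 = (0.0000, -1.0000, 4.0000)
after link 2: o_2 = (-1.4142, 0.4142, 6.0000)
after link 3: o_3 = (-2.1213, 1.1213, 10.0000)
after link 4: o_4 = (-1.0607, 1.4749, 9.1340)
after link 5: o_5 = (-2.8978, 3.3120, 7.6340)
after link 6: o_6 = (-5.7262, 0.4836, 7.6340)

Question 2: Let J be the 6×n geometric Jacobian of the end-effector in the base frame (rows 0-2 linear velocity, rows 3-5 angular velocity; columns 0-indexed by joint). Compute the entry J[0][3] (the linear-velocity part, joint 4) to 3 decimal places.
axis z_3 = (0.7071,0.7071,0.0000); lever o_n−o_3 = (-3.6049,-0.6378,-2.3660)
cross product → J_v[:, 3] = (-1.6730,1.6730,2.0981)
J_ω[:, 3] = z_3
entry J[0][3] = -1.6730

-1.673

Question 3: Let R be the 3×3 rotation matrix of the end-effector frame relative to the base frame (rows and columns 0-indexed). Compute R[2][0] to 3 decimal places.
0.866

End-effector x-axis (col 0 of R) = (-0.3536,0.3536,0.8660)
R[2][0] = 0.8660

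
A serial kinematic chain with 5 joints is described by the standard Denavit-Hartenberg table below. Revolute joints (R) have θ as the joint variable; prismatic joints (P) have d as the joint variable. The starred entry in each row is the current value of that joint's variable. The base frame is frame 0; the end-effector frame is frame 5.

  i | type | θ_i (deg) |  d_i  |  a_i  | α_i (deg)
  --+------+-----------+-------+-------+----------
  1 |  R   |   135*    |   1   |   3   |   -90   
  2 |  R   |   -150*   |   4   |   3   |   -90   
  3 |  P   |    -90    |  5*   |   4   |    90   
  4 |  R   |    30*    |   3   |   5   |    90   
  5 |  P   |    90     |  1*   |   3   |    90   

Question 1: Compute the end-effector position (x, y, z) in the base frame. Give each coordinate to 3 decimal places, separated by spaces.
after link 1: o_1 = (-2.1213, 2.1213, 1.0000)
after link 2: o_2 = (-3.1126, -2.5442, 2.5000)
after link 3: o_3 = (-7.7088, -3.6049, 6.8301)
after link 4: o_4 = (-13.4917, -3.9457, 7.4952)
after link 5: o_5 = (-15.3762, -2.7684, 5.2452)

-15.376 -2.768 5.245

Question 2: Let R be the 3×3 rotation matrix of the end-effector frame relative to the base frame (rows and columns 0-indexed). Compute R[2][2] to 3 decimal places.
End-effector z-axis (col 2 of R) = (-0.7891,-0.4356,0.4330)
R[2][2] = 0.4330

0.433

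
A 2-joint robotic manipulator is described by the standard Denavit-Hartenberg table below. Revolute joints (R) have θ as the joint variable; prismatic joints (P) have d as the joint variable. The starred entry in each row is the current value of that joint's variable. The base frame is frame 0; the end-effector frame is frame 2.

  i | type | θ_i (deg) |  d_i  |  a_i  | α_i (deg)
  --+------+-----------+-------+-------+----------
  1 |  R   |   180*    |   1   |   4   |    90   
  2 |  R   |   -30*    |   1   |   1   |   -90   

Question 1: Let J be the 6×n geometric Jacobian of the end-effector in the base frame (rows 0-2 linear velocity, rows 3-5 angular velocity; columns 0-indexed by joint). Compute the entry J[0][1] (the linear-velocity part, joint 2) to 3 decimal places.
-0.500

axis z_1 = (0.0000,1.0000,0.0000); lever o_n−o_1 = (-0.8660,1.0000,-0.5000)
cross product → J_v[:, 1] = (-0.5000,0.0000,0.8660)
J_ω[:, 1] = z_1
entry J[0][1] = -0.5000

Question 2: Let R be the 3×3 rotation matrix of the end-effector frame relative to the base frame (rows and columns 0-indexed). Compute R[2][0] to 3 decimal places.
-0.500

End-effector x-axis (col 0 of R) = (-0.8660,0.0000,-0.5000)
R[2][0] = -0.5000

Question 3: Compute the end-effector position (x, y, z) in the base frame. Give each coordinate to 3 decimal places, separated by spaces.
-4.866 1.000 0.500

after link 1: o_1 = (-4.0000, 0.0000, 1.0000)
after link 2: o_2 = (-4.8660, 1.0000, 0.5000)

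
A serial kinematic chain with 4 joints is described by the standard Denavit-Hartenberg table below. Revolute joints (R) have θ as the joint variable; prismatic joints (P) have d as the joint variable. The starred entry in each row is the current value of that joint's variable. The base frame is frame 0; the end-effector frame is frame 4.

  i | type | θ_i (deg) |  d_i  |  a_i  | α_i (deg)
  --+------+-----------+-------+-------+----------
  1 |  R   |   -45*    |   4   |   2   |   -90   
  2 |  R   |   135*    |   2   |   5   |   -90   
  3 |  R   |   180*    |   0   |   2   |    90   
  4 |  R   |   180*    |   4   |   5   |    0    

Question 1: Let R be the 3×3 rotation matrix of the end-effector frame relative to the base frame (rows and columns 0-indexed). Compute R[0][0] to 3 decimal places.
-0.500

End-effector x-axis (col 0 of R) = (-0.5000,0.5000,-0.7071)
R[0][0] = -0.5000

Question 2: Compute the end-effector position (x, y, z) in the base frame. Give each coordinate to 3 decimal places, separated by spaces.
after link 1: o_1 = (1.4142, -1.4142, 4.0000)
after link 2: o_2 = (0.3284, 2.5000, 0.4645)
after link 3: o_3 = (1.3284, 1.5000, 1.8787)
after link 4: o_4 = (-4.0000, 1.1716, -1.6569)

-4.000 1.172 -1.657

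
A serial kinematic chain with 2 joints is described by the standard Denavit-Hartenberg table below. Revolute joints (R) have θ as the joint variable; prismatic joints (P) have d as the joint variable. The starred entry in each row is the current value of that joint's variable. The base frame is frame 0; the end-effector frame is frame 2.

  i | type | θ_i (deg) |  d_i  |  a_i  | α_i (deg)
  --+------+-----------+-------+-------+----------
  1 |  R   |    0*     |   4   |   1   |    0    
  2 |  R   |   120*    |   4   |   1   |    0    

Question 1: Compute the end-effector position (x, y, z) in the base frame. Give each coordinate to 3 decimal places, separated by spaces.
after link 1: o_1 = (1.0000, 0.0000, 4.0000)
after link 2: o_2 = (0.5000, 0.8660, 8.0000)

0.500 0.866 8.000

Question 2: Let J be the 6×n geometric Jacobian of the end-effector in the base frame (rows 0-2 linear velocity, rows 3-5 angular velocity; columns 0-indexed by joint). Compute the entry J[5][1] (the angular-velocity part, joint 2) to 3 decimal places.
1.000

axis z_1 = (0.0000,0.0000,1.0000); lever o_n−o_1 = (-0.5000,0.8660,4.0000)
cross product → J_v[:, 1] = (-0.8660,-0.5000,0.0000)
J_ω[:, 1] = z_1
entry J[5][1] = 1.0000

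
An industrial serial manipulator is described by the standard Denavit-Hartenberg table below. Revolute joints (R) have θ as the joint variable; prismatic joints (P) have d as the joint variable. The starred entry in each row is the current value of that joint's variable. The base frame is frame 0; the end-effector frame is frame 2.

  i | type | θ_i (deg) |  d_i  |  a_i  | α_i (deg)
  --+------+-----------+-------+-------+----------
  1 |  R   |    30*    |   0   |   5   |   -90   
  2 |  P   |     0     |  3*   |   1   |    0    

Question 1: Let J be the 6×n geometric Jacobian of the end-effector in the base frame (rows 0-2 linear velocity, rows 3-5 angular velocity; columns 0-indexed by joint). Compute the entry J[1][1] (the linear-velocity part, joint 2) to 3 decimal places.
prismatic axis z_1 = (-0.5000,0.8660,0.0000)
J_v[:, 1] = z_1; J_ω[:, 1] = (0,0,0)
entry J[1][1] = 0.8660

0.866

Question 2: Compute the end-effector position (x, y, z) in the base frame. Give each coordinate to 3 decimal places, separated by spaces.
3.696 5.598 0.000

after link 1: o_1 = (4.3301, 2.5000, 0.0000)
after link 2: o_2 = (3.6962, 5.5981, 0.0000)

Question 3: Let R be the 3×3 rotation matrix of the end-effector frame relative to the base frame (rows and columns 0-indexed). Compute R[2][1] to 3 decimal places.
End-effector y-axis (col 1 of R) = (-0.0000,0.0000,-1.0000)
R[2][1] = -1.0000

-1.000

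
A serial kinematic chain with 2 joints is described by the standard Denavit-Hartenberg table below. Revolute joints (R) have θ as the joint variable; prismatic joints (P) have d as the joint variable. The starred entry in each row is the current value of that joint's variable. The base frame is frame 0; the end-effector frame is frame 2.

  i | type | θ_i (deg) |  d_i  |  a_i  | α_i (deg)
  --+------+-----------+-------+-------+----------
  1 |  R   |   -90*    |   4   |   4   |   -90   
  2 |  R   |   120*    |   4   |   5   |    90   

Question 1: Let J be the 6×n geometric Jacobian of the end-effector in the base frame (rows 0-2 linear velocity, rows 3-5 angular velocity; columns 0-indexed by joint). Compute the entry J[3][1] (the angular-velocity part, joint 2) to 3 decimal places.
1.000

axis z_1 = (1.0000,0.0000,0.0000); lever o_n−o_1 = (4.0000,2.5000,-4.3301)
cross product → J_v[:, 1] = (-0.0000,4.3301,2.5000)
J_ω[:, 1] = z_1
entry J[3][1] = 1.0000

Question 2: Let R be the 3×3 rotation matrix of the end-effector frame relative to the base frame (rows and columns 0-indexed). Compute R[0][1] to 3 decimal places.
1.000

End-effector y-axis (col 1 of R) = (1.0000,0.0000,0.0000)
R[0][1] = 1.0000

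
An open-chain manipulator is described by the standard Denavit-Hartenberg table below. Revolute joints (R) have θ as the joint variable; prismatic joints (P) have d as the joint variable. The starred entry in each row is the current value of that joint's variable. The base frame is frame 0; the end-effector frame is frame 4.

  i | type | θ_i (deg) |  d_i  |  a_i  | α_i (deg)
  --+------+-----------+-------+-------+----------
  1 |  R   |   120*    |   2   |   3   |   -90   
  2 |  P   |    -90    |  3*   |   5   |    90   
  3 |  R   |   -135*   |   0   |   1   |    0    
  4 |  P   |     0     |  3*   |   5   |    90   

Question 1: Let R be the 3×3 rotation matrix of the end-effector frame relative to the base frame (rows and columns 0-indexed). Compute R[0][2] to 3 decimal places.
End-effector z-axis (col 2 of R) = (-0.6124,-0.3536,-0.7071)
R[0][2] = -0.6124

-0.612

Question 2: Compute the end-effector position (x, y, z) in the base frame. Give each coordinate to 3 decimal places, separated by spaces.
1.076 0.621 2.757

after link 1: o_1 = (-1.5000, 2.5981, 2.0000)
after link 2: o_2 = (-4.0981, 1.0981, 7.0000)
after link 3: o_3 = (-3.4857, 1.4516, 6.2929)
after link 4: o_4 = (1.0762, 0.6213, 2.7574)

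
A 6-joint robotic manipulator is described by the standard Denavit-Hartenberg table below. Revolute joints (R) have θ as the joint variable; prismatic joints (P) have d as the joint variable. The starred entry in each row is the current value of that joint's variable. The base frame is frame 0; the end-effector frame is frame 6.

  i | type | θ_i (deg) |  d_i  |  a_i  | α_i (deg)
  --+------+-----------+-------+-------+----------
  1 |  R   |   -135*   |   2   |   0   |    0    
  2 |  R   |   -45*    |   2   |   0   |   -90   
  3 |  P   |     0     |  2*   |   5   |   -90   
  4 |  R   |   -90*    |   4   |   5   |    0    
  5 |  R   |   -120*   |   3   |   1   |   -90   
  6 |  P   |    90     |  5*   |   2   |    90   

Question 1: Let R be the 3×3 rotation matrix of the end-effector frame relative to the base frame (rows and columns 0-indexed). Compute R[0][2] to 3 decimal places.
End-effector z-axis (col 2 of R) = (0.8660,0.5000,-0.0000)
R[0][2] = 0.8660

0.866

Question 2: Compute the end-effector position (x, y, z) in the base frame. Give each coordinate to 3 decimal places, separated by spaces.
-1.634 -10.830 -1.000

after link 1: o_1 = (0.0000, 0.0000, 2.0000)
after link 2: o_2 = (0.0000, 0.0000, 4.0000)
after link 3: o_3 = (-5.0000, -2.0000, 4.0000)
after link 4: o_4 = (-5.0000, -7.0000, 0.0000)
after link 5: o_5 = (-4.1340, -6.5000, -3.0000)
after link 6: o_6 = (-1.6340, -10.8301, -1.0000)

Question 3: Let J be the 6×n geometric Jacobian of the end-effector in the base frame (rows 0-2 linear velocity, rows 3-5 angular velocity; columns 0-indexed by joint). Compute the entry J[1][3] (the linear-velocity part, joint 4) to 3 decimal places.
axis z_3 = (0.0000,-0.0000,-1.0000); lever o_n−o_3 = (3.3660,-8.8301,-5.0000)
cross product → J_v[:, 3] = (-8.8301,-3.3660,0.0000)
J_ω[:, 3] = z_3
entry J[1][3] = -3.3660

-3.366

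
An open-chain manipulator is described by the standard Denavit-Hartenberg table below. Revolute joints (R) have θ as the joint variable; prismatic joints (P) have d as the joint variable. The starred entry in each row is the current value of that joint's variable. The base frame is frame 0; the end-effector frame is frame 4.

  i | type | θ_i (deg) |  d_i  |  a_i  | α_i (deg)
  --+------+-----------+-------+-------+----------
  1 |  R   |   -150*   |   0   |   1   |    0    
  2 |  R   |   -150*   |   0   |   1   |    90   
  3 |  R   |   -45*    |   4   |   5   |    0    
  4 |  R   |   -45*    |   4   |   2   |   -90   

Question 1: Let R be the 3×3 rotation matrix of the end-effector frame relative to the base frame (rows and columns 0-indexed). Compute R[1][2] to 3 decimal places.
0.866

End-effector z-axis (col 2 of R) = (0.5000,0.8660,0.0000)
R[1][2] = 0.8660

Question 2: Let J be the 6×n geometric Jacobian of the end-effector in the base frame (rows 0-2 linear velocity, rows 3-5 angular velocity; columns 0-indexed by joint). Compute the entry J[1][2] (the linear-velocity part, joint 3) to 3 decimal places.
axis z_2 = (0.8660,-0.5000,0.0000); lever o_n−o_2 = (8.6960,-0.9381,-5.5355)
cross product → J_v[:, 2] = (2.7678,4.7939,3.5355)
J_ω[:, 2] = z_2
entry J[1][2] = 4.7939

4.794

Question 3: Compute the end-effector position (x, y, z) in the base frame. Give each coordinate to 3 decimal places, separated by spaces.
8.330 -0.572 -5.536

after link 1: o_1 = (-0.8660, -0.5000, 0.0000)
after link 2: o_2 = (-0.3660, 0.3660, 0.0000)
after link 3: o_3 = (4.8658, 1.4279, -3.5355)
after link 4: o_4 = (8.3299, -0.5721, -5.5355)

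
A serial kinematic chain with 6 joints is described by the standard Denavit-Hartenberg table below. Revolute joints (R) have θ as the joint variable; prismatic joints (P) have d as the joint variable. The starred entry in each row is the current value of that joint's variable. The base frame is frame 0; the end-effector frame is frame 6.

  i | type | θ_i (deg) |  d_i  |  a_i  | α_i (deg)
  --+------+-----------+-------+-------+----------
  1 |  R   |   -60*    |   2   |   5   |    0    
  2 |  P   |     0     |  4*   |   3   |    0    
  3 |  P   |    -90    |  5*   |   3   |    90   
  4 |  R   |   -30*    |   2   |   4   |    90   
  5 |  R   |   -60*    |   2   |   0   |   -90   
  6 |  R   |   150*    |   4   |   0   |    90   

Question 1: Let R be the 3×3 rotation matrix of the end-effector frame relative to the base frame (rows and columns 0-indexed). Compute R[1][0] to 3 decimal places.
0.712

End-effector x-axis (col 0 of R) = (-0.2667,0.7120,0.6495)
R[1][0] = 0.7120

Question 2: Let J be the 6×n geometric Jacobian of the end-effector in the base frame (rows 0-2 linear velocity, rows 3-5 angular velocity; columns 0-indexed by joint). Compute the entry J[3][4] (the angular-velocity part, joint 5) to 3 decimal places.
0.433

axis z_4 = (0.4330,0.2500,-0.8660); lever o_n−o_4 = (-2.7321,0.7321,-3.4641)
cross product → J_v[:, 4] = (-0.2321,3.8660,1.0000)
J_ω[:, 4] = z_4
entry J[3][4] = 0.4330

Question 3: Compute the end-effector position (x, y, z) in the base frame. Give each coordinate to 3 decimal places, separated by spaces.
after link 1: o_1 = (2.5000, -4.3301, 2.0000)
after link 2: o_2 = (4.0000, -6.9282, 6.0000)
after link 3: o_3 = (1.4019, -8.4282, 11.0000)
after link 4: o_4 = (-2.5981, -8.4282, 9.0000)
after link 5: o_5 = (-1.7321, -7.9282, 7.2679)
after link 6: o_6 = (-5.3301, -7.6962, 5.5359)

-5.330 -7.696 5.536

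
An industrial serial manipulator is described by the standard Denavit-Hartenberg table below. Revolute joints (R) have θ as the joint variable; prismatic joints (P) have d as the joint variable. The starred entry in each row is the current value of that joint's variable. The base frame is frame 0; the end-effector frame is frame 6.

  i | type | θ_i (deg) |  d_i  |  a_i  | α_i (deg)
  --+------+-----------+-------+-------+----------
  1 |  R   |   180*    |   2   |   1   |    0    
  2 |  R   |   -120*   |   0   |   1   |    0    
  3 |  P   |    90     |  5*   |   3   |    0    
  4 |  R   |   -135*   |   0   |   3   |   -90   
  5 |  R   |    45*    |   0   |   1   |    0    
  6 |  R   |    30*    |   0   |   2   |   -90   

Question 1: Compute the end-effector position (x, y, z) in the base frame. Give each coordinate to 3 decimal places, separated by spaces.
0.983 3.459 4.361

after link 1: o_1 = (-1.0000, 0.0000, 2.0000)
after link 2: o_2 = (-0.5000, 0.8660, 2.0000)
after link 3: o_3 = (-3.0981, 2.3660, 7.0000)
after link 4: o_4 = (-0.2003, 3.1425, 7.0000)
after link 5: o_5 = (0.4827, 3.3255, 6.2929)
after link 6: o_6 = (0.9827, 3.4595, 4.3610)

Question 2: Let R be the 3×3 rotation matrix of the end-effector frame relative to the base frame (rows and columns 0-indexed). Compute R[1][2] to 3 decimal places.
-0.250

End-effector z-axis (col 2 of R) = (-0.9330,-0.2500,-0.2588)
R[1][2] = -0.2500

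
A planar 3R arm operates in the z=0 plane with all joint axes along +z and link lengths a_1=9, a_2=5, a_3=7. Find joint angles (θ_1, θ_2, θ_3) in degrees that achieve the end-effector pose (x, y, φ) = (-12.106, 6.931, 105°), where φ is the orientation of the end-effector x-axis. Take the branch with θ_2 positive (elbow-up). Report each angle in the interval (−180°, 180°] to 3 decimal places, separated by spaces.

150.002 90.000 -135.002

wrist centre = target − a_3·(cos φ, sin φ) = (-10.2943, 0.1695)
cos θ_2 = (106.0007−9²−5²)/(2·9·5) = 0.0000; θ_2 = 89.9996° (elbow-up)
β = atan2(0.1695,-10.2943) = 179.0566°; ψ = atan2(5.0000,9.0000) = 29.0545°
θ_1 = β − ψ = 150.0021°
θ_3 = φ − θ_1 − θ_2 = -135.0016° (wrapped to (-180°,180°])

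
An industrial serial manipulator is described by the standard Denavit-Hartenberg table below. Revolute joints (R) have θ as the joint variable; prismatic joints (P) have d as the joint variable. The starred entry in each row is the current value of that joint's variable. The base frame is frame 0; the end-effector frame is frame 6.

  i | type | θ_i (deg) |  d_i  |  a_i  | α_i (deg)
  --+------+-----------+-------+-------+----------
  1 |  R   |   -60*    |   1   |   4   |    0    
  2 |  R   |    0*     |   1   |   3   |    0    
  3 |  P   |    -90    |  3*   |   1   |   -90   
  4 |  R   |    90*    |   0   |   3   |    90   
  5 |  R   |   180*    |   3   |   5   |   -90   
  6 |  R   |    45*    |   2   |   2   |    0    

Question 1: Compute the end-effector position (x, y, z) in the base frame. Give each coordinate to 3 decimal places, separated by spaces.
after link 1: o_1 = (2.0000, -3.4641, 1.0000)
after link 2: o_2 = (3.5000, -6.0622, 2.0000)
after link 3: o_3 = (2.6340, -6.5622, 5.0000)
after link 4: o_4 = (2.6340, -6.5622, 2.0000)
after link 5: o_5 = (0.0359, -8.0622, 7.0000)
after link 6: o_6 = (0.2606, -5.6230, 8.4142)

0.261 -5.623 8.414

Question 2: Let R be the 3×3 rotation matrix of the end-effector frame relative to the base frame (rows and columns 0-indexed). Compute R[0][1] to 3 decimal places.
0.612

End-effector y-axis (col 1 of R) = (0.6124,0.3536,-0.7071)
R[0][1] = 0.6124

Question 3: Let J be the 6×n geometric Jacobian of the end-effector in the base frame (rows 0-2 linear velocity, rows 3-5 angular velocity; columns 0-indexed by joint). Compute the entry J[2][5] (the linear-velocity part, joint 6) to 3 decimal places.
axis z_5 = (-0.5000,0.8660,0.0000); lever o_n−o_5 = (0.2247,2.4392,1.4142)
cross product → J_v[:, 5] = (1.2247,0.7071,-1.4142)
J_ω[:, 5] = z_5
entry J[2][5] = -1.4142

-1.414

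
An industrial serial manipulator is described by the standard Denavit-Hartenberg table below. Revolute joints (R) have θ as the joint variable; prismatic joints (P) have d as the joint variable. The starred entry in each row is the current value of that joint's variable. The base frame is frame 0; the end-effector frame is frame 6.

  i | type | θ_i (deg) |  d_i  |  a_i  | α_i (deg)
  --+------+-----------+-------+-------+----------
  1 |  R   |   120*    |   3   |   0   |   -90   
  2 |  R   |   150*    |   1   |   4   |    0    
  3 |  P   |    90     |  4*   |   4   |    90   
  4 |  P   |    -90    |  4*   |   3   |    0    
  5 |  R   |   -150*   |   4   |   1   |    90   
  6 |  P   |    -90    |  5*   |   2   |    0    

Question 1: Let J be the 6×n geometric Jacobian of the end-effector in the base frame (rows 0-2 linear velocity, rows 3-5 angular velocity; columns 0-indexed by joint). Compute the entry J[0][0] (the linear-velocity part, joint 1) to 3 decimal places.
13.574

axis z_0 = ẑ; lever o_n−o_0 = (1.6405,-13.5736,4.7811)
cross product → J_v[:, 0] = (13.5736,1.6405,-0.0000)
J_ω[:, 0] = z_0
entry J[0][0] = 13.5736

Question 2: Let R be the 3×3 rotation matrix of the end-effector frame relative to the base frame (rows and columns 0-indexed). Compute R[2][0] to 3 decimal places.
0.500

End-effector x-axis (col 0 of R) = (-0.4330,0.7500,0.5000)
R[2][0] = 0.5000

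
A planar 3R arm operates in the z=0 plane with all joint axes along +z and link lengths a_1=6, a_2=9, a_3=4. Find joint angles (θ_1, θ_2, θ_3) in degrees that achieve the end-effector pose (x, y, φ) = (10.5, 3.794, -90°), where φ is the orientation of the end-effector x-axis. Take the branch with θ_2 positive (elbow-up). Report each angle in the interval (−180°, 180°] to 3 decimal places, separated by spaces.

-0.002 60.002 -150.000

wrist centre = target − a_3·(cos φ, sin φ) = (10.5000, 7.7940)
cos θ_2 = (170.9964−6²−9²)/(2·6·9) = 0.5000; θ_2 = 60.0022° (elbow-up)
β = atan2(7.7940,10.5000) = 36.5860°; ψ = atan2(7.7944,10.4997) = 36.5882°
θ_1 = β − ψ = -0.0022°
θ_3 = φ − θ_1 − θ_2 = -150.0000° (wrapped to (-180°,180°])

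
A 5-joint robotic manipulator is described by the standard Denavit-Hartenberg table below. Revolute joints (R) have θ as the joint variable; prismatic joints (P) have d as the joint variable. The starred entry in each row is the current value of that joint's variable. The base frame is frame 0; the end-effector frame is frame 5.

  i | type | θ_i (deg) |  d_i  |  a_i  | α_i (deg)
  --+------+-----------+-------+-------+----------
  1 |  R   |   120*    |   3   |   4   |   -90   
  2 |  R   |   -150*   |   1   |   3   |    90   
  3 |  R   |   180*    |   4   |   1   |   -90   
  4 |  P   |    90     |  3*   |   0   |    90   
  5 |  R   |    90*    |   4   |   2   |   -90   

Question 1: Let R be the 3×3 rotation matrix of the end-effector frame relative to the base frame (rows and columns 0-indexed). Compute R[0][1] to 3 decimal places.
End-effector y-axis (col 1 of R) = (0.4330,-0.7500,0.5000)
R[0][1] = 0.4330

0.433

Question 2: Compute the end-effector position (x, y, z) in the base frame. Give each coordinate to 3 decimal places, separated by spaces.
after link 1: o_1 = (-2.0000, 3.4641, 3.0000)
after link 2: o_2 = (-1.5670, 0.7141, 4.5000)
after link 3: o_3 = (-1.0000, -0.2679, 0.5359)
after link 4: o_4 = (1.5981, 1.2321, 0.5359)
after link 5: o_5 = (1.5981, 5.2321, -1.4641)

1.598 5.232 -1.464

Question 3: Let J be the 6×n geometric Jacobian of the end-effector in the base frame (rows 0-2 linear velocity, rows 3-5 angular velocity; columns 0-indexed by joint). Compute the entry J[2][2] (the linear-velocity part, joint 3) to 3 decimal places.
2.500

axis z_2 = (0.2500,-0.4330,-0.8660); lever o_n−o_2 = (3.1651,4.5179,-5.9641)
cross product → J_v[:, 2] = (6.4952,-1.2500,2.5000)
J_ω[:, 2] = z_2
entry J[2][2] = 2.5000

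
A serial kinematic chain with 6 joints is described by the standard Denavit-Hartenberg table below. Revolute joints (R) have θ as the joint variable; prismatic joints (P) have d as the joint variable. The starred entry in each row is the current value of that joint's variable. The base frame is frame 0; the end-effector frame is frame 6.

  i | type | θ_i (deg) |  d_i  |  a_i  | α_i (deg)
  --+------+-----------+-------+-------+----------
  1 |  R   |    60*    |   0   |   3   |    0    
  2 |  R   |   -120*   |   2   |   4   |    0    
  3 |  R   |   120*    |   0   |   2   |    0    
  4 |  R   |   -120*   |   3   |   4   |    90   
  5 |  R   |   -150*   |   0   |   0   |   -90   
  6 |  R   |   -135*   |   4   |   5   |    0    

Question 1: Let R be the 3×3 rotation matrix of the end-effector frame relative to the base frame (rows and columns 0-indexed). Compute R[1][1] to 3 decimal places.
End-effector y-axis (col 1 of R) = (-0.9186,0.1768,-0.3536)
R[1][1] = 0.1768

0.177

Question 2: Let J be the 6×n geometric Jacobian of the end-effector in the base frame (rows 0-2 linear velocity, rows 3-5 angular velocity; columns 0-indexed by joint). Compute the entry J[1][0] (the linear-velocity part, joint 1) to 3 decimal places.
axis z_0 = ẑ; lever o_n−o_0 = (5.9691,-8.7495,3.3037)
cross product → J_v[:, 0] = (8.7495,5.9691,-0.0000)
J_ω[:, 0] = z_0
entry J[1][0] = 5.9691

5.969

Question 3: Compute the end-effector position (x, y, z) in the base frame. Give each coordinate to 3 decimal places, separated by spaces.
after link 1: o_1 = (1.5000, 2.5981, 0.0000)
after link 2: o_2 = (3.5000, -0.8660, 2.0000)
after link 3: o_3 = (4.5000, 0.8660, 2.0000)
after link 4: o_4 = (6.5000, -2.5981, 5.0000)
after link 5: o_5 = (6.5000, -2.5981, 5.0000)
after link 6: o_6 = (5.9691, -8.7495, 3.3037)

5.969 -8.750 3.304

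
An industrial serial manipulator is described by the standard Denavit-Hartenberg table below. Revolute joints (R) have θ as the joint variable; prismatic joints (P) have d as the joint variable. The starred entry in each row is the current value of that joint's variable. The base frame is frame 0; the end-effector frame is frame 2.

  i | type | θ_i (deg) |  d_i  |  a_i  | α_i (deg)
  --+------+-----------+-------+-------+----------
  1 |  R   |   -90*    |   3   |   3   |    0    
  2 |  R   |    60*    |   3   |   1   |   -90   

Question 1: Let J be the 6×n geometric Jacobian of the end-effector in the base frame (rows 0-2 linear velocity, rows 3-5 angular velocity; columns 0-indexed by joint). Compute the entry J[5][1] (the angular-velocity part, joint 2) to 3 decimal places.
1.000

axis z_1 = (0.0000,0.0000,1.0000); lever o_n−o_1 = (0.8660,-0.5000,3.0000)
cross product → J_v[:, 1] = (0.5000,0.8660,-0.0000)
J_ω[:, 1] = z_1
entry J[5][1] = 1.0000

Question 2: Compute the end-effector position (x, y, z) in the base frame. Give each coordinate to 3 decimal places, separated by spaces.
0.866 -3.500 6.000

after link 1: o_1 = (0.0000, -3.0000, 3.0000)
after link 2: o_2 = (0.8660, -3.5000, 6.0000)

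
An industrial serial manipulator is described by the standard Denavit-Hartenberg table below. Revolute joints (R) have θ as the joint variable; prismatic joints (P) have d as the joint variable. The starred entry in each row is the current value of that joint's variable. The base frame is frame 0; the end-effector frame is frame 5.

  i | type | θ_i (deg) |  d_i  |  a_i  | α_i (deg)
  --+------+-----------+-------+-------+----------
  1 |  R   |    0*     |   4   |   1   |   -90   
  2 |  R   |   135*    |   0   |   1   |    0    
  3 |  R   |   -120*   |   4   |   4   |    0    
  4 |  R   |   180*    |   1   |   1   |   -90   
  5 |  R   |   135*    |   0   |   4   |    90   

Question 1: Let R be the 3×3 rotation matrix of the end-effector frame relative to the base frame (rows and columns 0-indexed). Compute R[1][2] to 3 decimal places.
-0.707

End-effector z-axis (col 2 of R) = (-0.6830,-0.7071,0.1830)
R[1][2] = -0.7071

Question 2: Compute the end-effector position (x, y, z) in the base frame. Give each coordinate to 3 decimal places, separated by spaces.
after link 1: o_1 = (1.0000, 0.0000, 4.0000)
after link 2: o_2 = (0.2929, 0.0000, 3.2929)
after link 3: o_3 = (4.1566, 4.0000, 2.2576)
after link 4: o_4 = (3.1907, 5.0000, 2.5164)
after link 5: o_5 = (5.9227, 2.1716, 1.7844)

5.923 2.172 1.784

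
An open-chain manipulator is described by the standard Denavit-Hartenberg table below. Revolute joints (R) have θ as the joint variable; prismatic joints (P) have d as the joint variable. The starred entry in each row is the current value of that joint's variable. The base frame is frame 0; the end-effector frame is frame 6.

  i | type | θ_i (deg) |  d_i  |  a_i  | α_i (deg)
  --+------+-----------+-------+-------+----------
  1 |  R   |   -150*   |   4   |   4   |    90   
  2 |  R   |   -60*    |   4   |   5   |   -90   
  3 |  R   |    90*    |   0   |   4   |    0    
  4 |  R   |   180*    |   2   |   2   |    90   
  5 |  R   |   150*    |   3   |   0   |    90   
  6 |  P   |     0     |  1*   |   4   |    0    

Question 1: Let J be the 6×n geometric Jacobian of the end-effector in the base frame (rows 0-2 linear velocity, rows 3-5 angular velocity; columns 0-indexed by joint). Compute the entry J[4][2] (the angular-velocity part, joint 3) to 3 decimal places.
-0.433

axis z_2 = (-0.7500,-0.4330,0.5000); lever o_n−o_2 = (0.1316,-5.6561,5.0311)
cross product → J_v[:, 2] = (0.6495,3.8391,4.2990)
J_ω[:, 2] = z_2
entry J[4][2] = -0.4330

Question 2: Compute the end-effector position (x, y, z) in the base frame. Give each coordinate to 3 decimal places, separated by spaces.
after link 1: o_1 = (-3.4641, -2.0000, 4.0000)
after link 2: o_2 = (-7.6292, 0.2141, -0.3301)
after link 3: o_3 = (-5.6292, -3.2500, -0.3301)
after link 4: o_4 = (-8.1292, -2.3840, 0.6699)
after link 5: o_5 = (-6.8301, -1.6340, 3.2679)
after link 6: o_6 = (-7.4976, -5.4420, 4.7010)

-7.498 -5.442 4.701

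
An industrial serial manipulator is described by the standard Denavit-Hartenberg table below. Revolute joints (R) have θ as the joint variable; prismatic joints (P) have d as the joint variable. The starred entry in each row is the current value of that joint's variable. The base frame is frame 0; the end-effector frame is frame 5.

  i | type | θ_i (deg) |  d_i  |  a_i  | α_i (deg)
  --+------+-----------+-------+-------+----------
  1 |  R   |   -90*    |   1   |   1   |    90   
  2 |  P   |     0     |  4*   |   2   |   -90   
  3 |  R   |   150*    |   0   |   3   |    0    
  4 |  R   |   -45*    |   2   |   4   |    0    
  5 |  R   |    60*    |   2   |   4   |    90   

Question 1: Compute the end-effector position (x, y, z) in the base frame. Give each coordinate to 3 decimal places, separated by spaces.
after link 1: o_1 = (0.0000, -1.0000, 1.0000)
after link 2: o_2 = (-4.0000, -3.0000, 1.0000)
after link 3: o_3 = (-2.5000, -0.4019, 1.0000)
after link 4: o_4 = (1.3637, 0.6334, 3.0000)
after link 5: o_5 = (2.3990, 4.4971, 5.0000)

2.399 4.497 5.000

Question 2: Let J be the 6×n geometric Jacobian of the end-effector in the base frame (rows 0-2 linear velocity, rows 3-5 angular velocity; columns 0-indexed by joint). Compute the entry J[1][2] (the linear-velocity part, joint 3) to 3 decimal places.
6.399

axis z_2 = (0.0000,0.0000,1.0000); lever o_n−o_2 = (6.3990,7.4971,4.0000)
cross product → J_v[:, 2] = (-7.4971,6.3990,0.0000)
J_ω[:, 2] = z_2
entry J[1][2] = 6.3990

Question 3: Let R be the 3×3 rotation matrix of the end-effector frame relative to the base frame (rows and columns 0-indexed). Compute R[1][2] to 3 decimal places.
-0.259

End-effector z-axis (col 2 of R) = (0.9659,-0.2588,0.0000)
R[1][2] = -0.2588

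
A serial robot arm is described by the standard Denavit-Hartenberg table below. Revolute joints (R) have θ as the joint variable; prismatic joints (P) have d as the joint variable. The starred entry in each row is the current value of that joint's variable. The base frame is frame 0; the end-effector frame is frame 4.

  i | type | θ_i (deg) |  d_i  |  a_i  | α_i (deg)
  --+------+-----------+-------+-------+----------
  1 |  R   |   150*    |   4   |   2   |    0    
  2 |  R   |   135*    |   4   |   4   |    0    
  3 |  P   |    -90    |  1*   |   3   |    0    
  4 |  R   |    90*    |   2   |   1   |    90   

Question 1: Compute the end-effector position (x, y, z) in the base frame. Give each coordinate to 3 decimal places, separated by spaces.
-3.336 -4.606 11.000

after link 1: o_1 = (-1.7321, 1.0000, 4.0000)
after link 2: o_2 = (-0.6968, -2.8637, 8.0000)
after link 3: o_3 = (-3.5946, -3.6402, 9.0000)
after link 4: o_4 = (-3.3357, -4.6061, 11.0000)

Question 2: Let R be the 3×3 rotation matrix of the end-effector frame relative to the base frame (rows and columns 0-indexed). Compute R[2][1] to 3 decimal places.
1.000

End-effector y-axis (col 1 of R) = (0.0000,0.0000,1.0000)
R[2][1] = 1.0000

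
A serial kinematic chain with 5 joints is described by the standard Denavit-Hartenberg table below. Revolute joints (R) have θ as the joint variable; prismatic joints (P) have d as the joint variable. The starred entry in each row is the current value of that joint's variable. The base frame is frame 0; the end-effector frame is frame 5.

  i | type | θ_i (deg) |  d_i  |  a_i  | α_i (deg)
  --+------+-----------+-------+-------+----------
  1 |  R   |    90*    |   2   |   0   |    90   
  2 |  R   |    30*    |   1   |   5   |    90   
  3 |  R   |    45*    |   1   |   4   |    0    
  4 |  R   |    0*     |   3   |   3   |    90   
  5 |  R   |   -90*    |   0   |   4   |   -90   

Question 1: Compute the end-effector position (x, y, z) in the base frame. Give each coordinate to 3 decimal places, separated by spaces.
5.950 8.617 6.975

after link 1: o_1 = (0.0000, 0.0000, 2.0000)
after link 2: o_2 = (1.0000, 4.3301, 4.5000)
after link 3: o_3 = (3.8284, 7.2796, 5.0482)
after link 4: o_4 = (5.9497, 10.6167, 3.5108)
after link 5: o_5 = (5.9497, 8.6167, 6.9749)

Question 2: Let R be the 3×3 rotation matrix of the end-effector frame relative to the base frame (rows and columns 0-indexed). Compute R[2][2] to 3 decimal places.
End-effector z-axis (col 2 of R) = (0.7071,0.6124,0.3536)
R[2][2] = 0.3536

0.354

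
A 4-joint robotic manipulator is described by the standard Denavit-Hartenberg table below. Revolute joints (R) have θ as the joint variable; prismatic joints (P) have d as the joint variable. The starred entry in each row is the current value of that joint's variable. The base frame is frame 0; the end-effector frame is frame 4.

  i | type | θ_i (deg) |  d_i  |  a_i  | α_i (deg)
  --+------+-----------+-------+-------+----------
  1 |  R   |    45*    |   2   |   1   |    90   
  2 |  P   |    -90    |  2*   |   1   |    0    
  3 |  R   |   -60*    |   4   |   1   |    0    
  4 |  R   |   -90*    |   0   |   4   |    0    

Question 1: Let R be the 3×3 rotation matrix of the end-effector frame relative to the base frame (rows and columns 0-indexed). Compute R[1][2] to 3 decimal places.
End-effector z-axis (col 2 of R) = (0.7071,-0.7071,0.0000)
R[1][2] = -0.7071

-0.707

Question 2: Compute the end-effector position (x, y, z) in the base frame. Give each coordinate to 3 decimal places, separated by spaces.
after link 1: o_1 = (0.7071, 0.7071, 2.0000)
after link 2: o_2 = (2.1213, -0.7071, 1.0000)
after link 3: o_3 = (4.3374, -4.1479, 0.5000)
after link 4: o_4 = (2.9232, -5.5621, 3.9641)

2.923 -5.562 3.964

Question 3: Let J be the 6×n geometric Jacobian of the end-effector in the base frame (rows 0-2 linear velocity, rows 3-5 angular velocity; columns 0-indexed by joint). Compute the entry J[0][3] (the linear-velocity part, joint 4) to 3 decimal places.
-2.449

axis z_3 = (0.7071,-0.7071,0.0000); lever o_n−o_3 = (-1.4142,-1.4142,3.4641)
cross product → J_v[:, 3] = (-2.4495,-2.4495,-2.0000)
J_ω[:, 3] = z_3
entry J[0][3] = -2.4495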